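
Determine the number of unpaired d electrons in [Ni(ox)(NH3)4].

2 unpaired electrons

Ligand charges: each oxalate is −2; ammonia is neutral. With an overall charge of 0 the nickel centre must be in the +2 oxidation state.
Group 10 minus oxidation state 2 gives a d⁸ configuration.
Counting donor atoms: 1×oxalate (bidentate) → 2 donors; 4×ammonia (monodentate) → 4 donors. Coordination number = 6.
In an octahedral field the d⁸ configuration is t₂g⁶e_g² (only one arrangement possible), giving 2 unpaired electrons.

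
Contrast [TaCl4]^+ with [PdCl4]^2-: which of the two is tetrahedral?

[TaCl4]^+

For [TaCl4]^+: Each chloride is −1; balancing the +1 overall charge requires Ta(V). Ta sits in group 5, so the d-electron count is 5 − 5 = 0. A d⁰ ion has no crystal-field stabilisation preference between square planar and tetrahedral, so four ligands adopt the sterically favoured tetrahedral geometry. → tetrahedral.
For [PdCl4]^2-: Each chloride is −1; balancing the −2 overall charge requires Pd(II). Group 10 minus oxidation state 2 gives a d⁸ configuration. A 4d d⁸ ion has a large crystal-field splitting; square planar leaves the high-energy d_{x²−y²} orbital empty and maximises CFSE. → square planar.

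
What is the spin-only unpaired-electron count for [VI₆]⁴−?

Ligand charges: each iodide is −1. With an overall charge of −4 the vanadium centre must be in the +2 oxidation state.
Vanadium is a group-5 element; V(II) is therefore d³.
In an octahedral field the d³ configuration is t₂g³e_g⁰ (only one arrangement possible), giving 3 unpaired electrons.

3 unpaired electrons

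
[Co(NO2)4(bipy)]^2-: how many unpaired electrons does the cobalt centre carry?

Each nitro (N-bound nitrite) is −1; 2,2′-bipyridine is neutral; balancing the −2 overall charge requires Co(II).
Group 9 minus oxidation state 2 gives a d⁷ configuration.
Counting donor atoms: 4×nitro (N-bound nitrite) (monodentate) → 4 donors; 1×2,2′-bipyridine (bidentate) → 2 donors. Coordination number = 6.
The spin state decides the count: Nitro (N-bound nitrite) is a strong-field ligand (high in the spectrochemical series) for a first-row metal, so the complex is low-spin.
An octahedral low-spin d⁷ ion is t₂g⁶e_g¹, giving 1 unpaired electron.

1 unpaired electron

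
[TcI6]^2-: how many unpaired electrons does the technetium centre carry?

3 unpaired electrons

Summing ligand charges against the −2 overall charge gives an oxidation state of +4 for technetium.
Technetium is a group-7 element; Tc(IV) is therefore d³.
In an octahedral field the d³ configuration is t₂g³e_g⁰ (only one arrangement possible), giving 3 unpaired electrons.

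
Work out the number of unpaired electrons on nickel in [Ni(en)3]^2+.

2

Ligand charges: ethylenediamine is neutral. With an overall charge of +2 the nickel centre must be in the +2 oxidation state.
Group 10 minus oxidation state 2 gives a d⁸ configuration.
Counting donor atoms: 3×ethylenediamine (bidentate) → 6 donors. Coordination number = 6.
In an octahedral field the d⁸ configuration is t₂g⁶e_g² (only one arrangement possible), giving 2 unpaired electrons.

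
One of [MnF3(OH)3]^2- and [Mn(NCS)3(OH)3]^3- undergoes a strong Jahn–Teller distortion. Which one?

[MnF3(OH)3]^2-: Summing ligand charges against the −2 overall charge gives an oxidation state of +4 for manganese. Manganese is a group-7 element; Mn(IV) is therefore d³. The d³ configuration leaves the e_g set evenly filled (or empty) — no strong Jahn–Teller driving force.
[Mn(NCS)3(OH)3]^3-: Each isothiocyanate is −1; each hydroxide is −1; balancing the −3 overall charge requires Mn(III). Group 7 minus oxidation state 3 gives a d⁴ configuration. Hydroxide and isothiocyanate are weak-field ligands for a first-row metal, so the complex is high-spin. The t₂g³e_g¹ (high-spin) configuration has an unevenly filled e_g set; the Jahn–Teller theorem predicts a tetragonal distortion (typically axial elongation) to lift the degeneracy.

[Mn(NCS)3(OH)3]^3-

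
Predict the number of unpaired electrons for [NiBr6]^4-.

Each bromide is −1; balancing the −4 overall charge requires Ni(II).
Group 10 minus oxidation state 2 gives a d⁸ configuration.
In an octahedral field the d⁸ configuration is t₂g⁶e_g² (only one arrangement possible), giving 2 unpaired electrons.

2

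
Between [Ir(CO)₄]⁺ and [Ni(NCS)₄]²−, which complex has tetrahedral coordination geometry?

[Ni(NCS)₄]²−

For [Ir(CO)₄]⁺: Ligand charges: carbonyl is neutral. With an overall charge of +1 the iridium centre must be in the +1 oxidation state. Ir sits in group 9, so the d-electron count is 9 − 1 = 8. A 5d d⁸ ion has a large crystal-field splitting; square planar leaves the high-energy d_{x²−y²} orbital empty and maximises CFSE. → square planar.
For [Ni(NCS)₄]²−: Each isothiocyanate is −1; balancing the −2 overall charge requires Ni(II). Nickel is a group-10 element; Ni(II) is therefore d⁸. Isothiocyanate is a weak-field ligand. With weak-field ligands the CFSE gain from square planar is small, so a 3d d⁸ ion takes the sterically preferred tetrahedral geometry. → tetrahedral.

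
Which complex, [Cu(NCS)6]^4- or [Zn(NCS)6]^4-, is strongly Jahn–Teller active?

[Cu(NCS)6]^4-: Ligand charges: each isothiocyanate is −1. With an overall charge of −4 the copper centre must be in the +2 oxidation state. Cu sits in group 11, so the d-electron count is 11 − 2 = 9. The t₂g⁶e_g³ configuration has an unevenly filled e_g set; the Jahn–Teller theorem predicts a tetragonal distortion (typically axial elongation) to lift the degeneracy.
[Zn(NCS)6]^4-: Each isothiocyanate is −1; balancing the −4 overall charge requires Zn(II). Zn sits in group 12, so the d-electron count is 12 − 2 = 10. The d¹⁰ configuration leaves the e_g set evenly filled (or empty) — no strong Jahn–Teller driving force.

[Cu(NCS)6]^4-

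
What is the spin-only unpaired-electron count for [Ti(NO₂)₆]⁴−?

2

Each nitro (N-bound nitrite) is −1; balancing the −4 overall charge requires Ti(II).
Group 4 minus oxidation state 2 gives a d² configuration.
In an octahedral field the d² configuration is t₂g²e_g⁰ (only one arrangement possible), giving 2 unpaired electrons.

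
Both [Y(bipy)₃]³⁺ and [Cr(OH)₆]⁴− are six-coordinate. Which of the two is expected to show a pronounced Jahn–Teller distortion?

[Y(bipy)₃]³⁺: Summing ligand charges against the +3 overall charge gives an oxidation state of +3 for yttrium. Yttrium is a group-3 element; Y(III) is therefore d⁰. The d⁰ configuration leaves the e_g set evenly filled (or empty) — no strong Jahn–Teller driving force.
[Cr(OH)₆]⁴−: Ligand charges: each hydroxide is −1. With an overall charge of −4 the chromium centre must be in the +2 oxidation state. Group 6 minus oxidation state 2 gives a d⁴ configuration. Hydroxide is a weak-field ligand for a first-row metal, so the complex is high-spin. The t₂g³e_g¹ (high-spin) configuration has an unevenly filled e_g set; the Jahn–Teller theorem predicts a tetragonal distortion (typically axial elongation) to lift the degeneracy.

[Cr(OH)₆]⁴−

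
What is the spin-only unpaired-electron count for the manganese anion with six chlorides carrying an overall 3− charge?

Summing ligand charges against the −3 overall charge gives an oxidation state of +3 for manganese.
Manganese is a group-7 element; Mn(III) is therefore d⁴.
The spin state decides the count: Chloride is a weak-field ligand for a first-row metal, so the complex is high-spin.
An octahedral high-spin d⁴ ion is t₂g³e_g¹, giving 4 unpaired electrons.

4 unpaired electrons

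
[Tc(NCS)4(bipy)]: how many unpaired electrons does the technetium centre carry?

3

Each isothiocyanate is −1; 2,2′-bipyridine is neutral; balancing the 0 overall charge requires Tc(IV).
Tc sits in group 7, so the d-electron count is 7 − 4 = 3.
Counting donor atoms: 4×isothiocyanate (monodentate) → 4 donors; 1×2,2′-bipyridine (bidentate) → 2 donors. Coordination number = 6.
In an octahedral field the d³ configuration is t₂g³e_g⁰ (only one arrangement possible), giving 3 unpaired electrons.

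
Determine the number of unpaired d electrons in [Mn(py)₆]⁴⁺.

3

Summing ligand charges against the +4 overall charge gives an oxidation state of +4 for manganese.
Manganese is a group-7 element; Mn(IV) is therefore d³.
In an octahedral field the d³ configuration is t₂g³e_g⁰ (only one arrangement possible), giving 3 unpaired electrons.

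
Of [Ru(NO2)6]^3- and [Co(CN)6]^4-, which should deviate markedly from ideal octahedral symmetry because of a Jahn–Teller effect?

[Co(CN)6]^4-

[Ru(NO2)6]^3-: Ligand charges: each nitro (N-bound nitrite) is −1. With an overall charge of −3 the ruthenium centre must be in the +3 oxidation state. Group 8 minus oxidation state 3 gives a d⁵ configuration. A 4d ion has a large Δₒ and is invariably low-spin. The d⁵ configuration leaves the e_g set evenly filled (or empty) — no strong Jahn–Teller driving force.
[Co(CN)6]^4-: Summing ligand charges against the −4 overall charge gives an oxidation state of +2 for cobalt. Group 9 minus oxidation state 2 gives a d⁷ configuration. Cyanide is a strong-field ligand (high in the spectrochemical series) for a first-row metal, so the complex is low-spin. The t₂g⁶e_g¹ (low-spin) configuration has an unevenly filled e_g set; the Jahn–Teller theorem predicts a tetragonal distortion (typically axial elongation) to lift the degeneracy.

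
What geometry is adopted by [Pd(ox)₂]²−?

Each oxalate is −2; balancing the −2 overall charge requires Pd(II).
Pd sits in group 10, so the d-electron count is 10 − 2 = 8.
Counting donor atoms: 2×oxalate (bidentate) → 4 donors. Coordination number = 4.
A 4d d⁸ ion has a large crystal-field splitting; square planar leaves the high-energy d_{x²−y²} orbital empty and maximises CFSE.

square planar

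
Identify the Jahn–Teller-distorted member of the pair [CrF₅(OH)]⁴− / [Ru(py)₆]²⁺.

[CrF₅(OH)]⁴−

[CrF₅(OH)]⁴−: Each fluoride is −1; each hydroxide is −1; balancing the −4 overall charge requires Cr(II). Chromium is a group-6 element; Cr(II) is therefore d⁴. Fluoride and hydroxide are weak-field ligands for a first-row metal, so the complex is high-spin. The t₂g³e_g¹ (high-spin) configuration has an unevenly filled e_g set; the Jahn–Teller theorem predicts a tetragonal distortion (typically axial elongation) to lift the degeneracy.
[Ru(py)₆]²⁺: Pyridine is neutral; balancing the +2 overall charge requires Ru(II). Group 8 minus oxidation state 2 gives a d⁶ configuration. A 4d ion has a large Δₒ and is invariably low-spin. The d⁶ configuration leaves the e_g set evenly filled (or empty) — no strong Jahn–Teller driving force.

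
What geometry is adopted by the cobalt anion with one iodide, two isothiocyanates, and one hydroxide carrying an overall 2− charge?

tetrahedral

Ligand charges: each iodide is −1; each isothiocyanate is −1; each hydroxide is −1. With an overall charge of −2 the cobalt centre must be in the +2 oxidation state.
Co sits in group 9, so the d-electron count is 9 − 2 = 7.
Coordination number: 4.
Hydroxide, iodide, and isothiocyanate are weak-field ligands.
For a high-spin 3d d⁷ ion with weak-field ligands the small Δₜ gives little square-planar CFSE advantage, so four ligands adopt the sterically favoured tetrahedral geometry.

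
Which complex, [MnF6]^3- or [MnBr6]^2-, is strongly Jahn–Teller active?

[MnF6]^3-: Each fluoride is −1; balancing the −3 overall charge requires Mn(III). Mn sits in group 7, so the d-electron count is 7 − 3 = 4. Fluoride is a weak-field ligand for a first-row metal, so the complex is high-spin. The t₂g³e_g¹ (high-spin) configuration has an unevenly filled e_g set; the Jahn–Teller theorem predicts a tetragonal distortion (typically axial elongation) to lift the degeneracy.
[MnBr6]^2-: Each bromide is −1; balancing the −2 overall charge requires Mn(IV). Manganese is a group-7 element; Mn(IV) is therefore d³. The d³ configuration leaves the e_g set evenly filled (or empty) — no strong Jahn–Teller driving force.

[MnF6]^3-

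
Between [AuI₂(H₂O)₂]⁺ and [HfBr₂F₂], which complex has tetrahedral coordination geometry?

For [AuI₂(H₂O)₂]⁺: Summing ligand charges against the +1 overall charge gives an oxidation state of +3 for gold. Group 11 minus oxidation state 3 gives a d⁸ configuration. A 5d d⁸ ion has a large crystal-field splitting; square planar leaves the high-energy d_{x²−y²} orbital empty and maximises CFSE. → square planar.
For [HfBr₂F₂]: Summing ligand charges against the 0 overall charge gives an oxidation state of +4 for hafnium. Hafnium is a group-4 element; Hf(IV) is therefore d⁰. A d⁰ ion has no crystal-field stabilisation preference between square planar and tetrahedral, so four ligands adopt the sterically favoured tetrahedral geometry. → tetrahedral.

[HfBr₂F₂]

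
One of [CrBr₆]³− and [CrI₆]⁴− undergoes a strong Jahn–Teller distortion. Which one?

[CrBr₆]³−: Each bromide is −1; balancing the −3 overall charge requires Cr(III). Chromium is a group-6 element; Cr(III) is therefore d³. The d³ configuration leaves the e_g set evenly filled (or empty) — no strong Jahn–Teller driving force.
[CrI₆]⁴−: Each iodide is −1; balancing the −4 overall charge requires Cr(II). Cr sits in group 6, so the d-electron count is 6 − 2 = 4. Iodide is a weak-field ligand for a first-row metal, so the complex is high-spin. The t₂g³e_g¹ (high-spin) configuration has an unevenly filled e_g set; the Jahn–Teller theorem predicts a tetragonal distortion (typically axial elongation) to lift the degeneracy.

[CrI₆]⁴−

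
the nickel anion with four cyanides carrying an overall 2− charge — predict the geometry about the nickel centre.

square planar

Each cyanide is −1; balancing the −2 overall charge requires Ni(II).
Nickel is a group-10 element; Ni(II) is therefore d⁸.
With 4 monodentate ligands the coordination number is 4.
Cyanide is a strong-field ligand (high in the spectrochemical series).
A 3d d⁸ ion with strong-field ligands gains enough CFSE to favour square planar over tetrahedral.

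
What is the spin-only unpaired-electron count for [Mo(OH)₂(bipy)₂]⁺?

Ligand charges: each hydroxide is −1; 2,2′-bipyridine is neutral. With an overall charge of +1 the molybdenum centre must be in the +3 oxidation state.
Molybdenum is a group-6 element; Mo(III) is therefore d³.
Counting donor atoms: 2×hydroxide (monodentate) → 2 donors; 2×2,2′-bipyridine (bidentate) → 4 donors. Coordination number = 6.
In an octahedral field the d³ configuration is t₂g³e_g⁰ (only one arrangement possible), giving 3 unpaired electrons.

3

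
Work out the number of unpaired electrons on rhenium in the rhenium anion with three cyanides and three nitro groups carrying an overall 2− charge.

3

Each cyanide is −1; each nitro (N-bound nitrite) is −1; balancing the −2 overall charge requires Re(IV).
Re sits in group 7, so the d-electron count is 7 − 4 = 3.
In an octahedral field the d³ configuration is t₂g³e_g⁰ (only one arrangement possible), giving 3 unpaired electrons.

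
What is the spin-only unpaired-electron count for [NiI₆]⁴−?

2 unpaired electrons

Summing ligand charges against the −4 overall charge gives an oxidation state of +2 for nickel.
Group 10 minus oxidation state 2 gives a d⁸ configuration.
In an octahedral field the d⁸ configuration is t₂g⁶e_g² (only one arrangement possible), giving 2 unpaired electrons.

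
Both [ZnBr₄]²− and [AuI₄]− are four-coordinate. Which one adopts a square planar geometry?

For [ZnBr₄]²−: Each bromide is −1; balancing the −2 overall charge requires Zn(II). Zn sits in group 12, so the d-electron count is 12 − 2 = 10. A d¹⁰ ion has no crystal-field stabilisation preference between square planar and tetrahedral, so four ligands adopt the sterically favoured tetrahedral geometry. → tetrahedral.
For [AuI₄]−: Ligand charges: each iodide is −1. With an overall charge of −1 the gold centre must be in the +3 oxidation state. Group 11 minus oxidation state 3 gives a d⁸ configuration. A 5d d⁸ ion has a large crystal-field splitting; square planar leaves the high-energy d_{x²−y²} orbital empty and maximises CFSE. → square planar.

[AuI₄]−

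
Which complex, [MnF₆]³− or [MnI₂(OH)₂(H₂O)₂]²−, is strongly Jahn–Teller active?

[MnF₆]³−: Each fluoride is −1; balancing the −3 overall charge requires Mn(III). Manganese is a group-7 element; Mn(III) is therefore d⁴. Fluoride is a weak-field ligand for a first-row metal, so the complex is high-spin. The t₂g³e_g¹ (high-spin) configuration has an unevenly filled e_g set; the Jahn–Teller theorem predicts a tetragonal distortion (typically axial elongation) to lift the degeneracy.
[MnI₂(OH)₂(H₂O)₂]²−: Each iodide is −1; each hydroxide is −1; water is neutral; balancing the −2 overall charge requires Mn(II). Group 7 minus oxidation state 2 gives a d⁵ configuration. Hydroxide and iodide are weak-field ligands for a first-row metal, so the complex is high-spin. The d⁵ configuration leaves the e_g set evenly filled (or empty) — no strong Jahn–Teller driving force.

[MnF₆]³−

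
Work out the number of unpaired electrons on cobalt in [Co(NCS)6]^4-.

3

Each isothiocyanate is −1; balancing the −4 overall charge requires Co(II).
Co sits in group 9, so the d-electron count is 9 − 2 = 7.
The spin state decides the count: Isothiocyanate is a weak-field ligand for a first-row metal, so the complex is high-spin.
An octahedral high-spin d⁷ ion is t₂g⁵e_g², giving 3 unpaired electrons.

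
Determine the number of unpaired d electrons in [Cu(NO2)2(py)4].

1 unpaired electron

Each nitro (N-bound nitrite) is −1; pyridine is neutral; balancing the 0 overall charge requires Cu(II).
Group 11 minus oxidation state 2 gives a d⁹ configuration.
In an octahedral field the d⁹ configuration is t₂g⁶e_g³ (only one arrangement possible), giving 1 unpaired electron.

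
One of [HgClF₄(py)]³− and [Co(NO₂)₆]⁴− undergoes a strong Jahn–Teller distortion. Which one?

[Co(NO₂)₆]⁴−

[HgClF₄(py)]³−: Each chloride is −1; each fluoride is −1; pyridine is neutral; balancing the −3 overall charge requires Hg(II). Group 12 minus oxidation state 2 gives a d¹⁰ configuration. The d¹⁰ configuration leaves the e_g set evenly filled (or empty) — no strong Jahn–Teller driving force.
[Co(NO₂)₆]⁴−: Each nitro (N-bound nitrite) is −1; balancing the −4 overall charge requires Co(II). Group 9 minus oxidation state 2 gives a d⁷ configuration. Nitro (N-bound nitrite) is a strong-field ligand (high in the spectrochemical series) for a first-row metal, so the complex is low-spin. The t₂g⁶e_g¹ (low-spin) configuration has an unevenly filled e_g set; the Jahn–Teller theorem predicts a tetragonal distortion (typically axial elongation) to lift the degeneracy.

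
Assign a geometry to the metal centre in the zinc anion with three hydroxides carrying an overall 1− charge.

trigonal planar

Summing ligand charges against the −1 overall charge gives an oxidation state of +2 for zinc.
Zinc is a group-12 element; Zn(II) is therefore d¹⁰.
Coordination number: 3.
Three ligands around a d¹⁰ centre minimise repulsion in a trigonal-planar arrangement.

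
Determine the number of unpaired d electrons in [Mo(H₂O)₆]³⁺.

3

Water is neutral; balancing the +3 overall charge requires Mo(III).
Group 6 minus oxidation state 3 gives a d³ configuration.
In an octahedral field the d³ configuration is t₂g³e_g⁰ (only one arrangement possible), giving 3 unpaired electrons.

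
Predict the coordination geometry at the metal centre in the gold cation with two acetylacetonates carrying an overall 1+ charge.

square planar

Each acetylacetonate is −1; balancing the +1 overall charge requires Au(III).
Group 11 minus oxidation state 3 gives a d⁸ configuration.
Counting donor atoms: 2×acetylacetonate (bidentate) → 4 donors. Coordination number = 4.
A 5d d⁸ ion has a large crystal-field splitting; square planar leaves the high-energy d_{x²−y²} orbital empty and maximises CFSE.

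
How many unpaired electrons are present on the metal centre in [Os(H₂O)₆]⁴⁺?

Summing ligand charges against the +4 overall charge gives an oxidation state of +4 for osmium.
Osmium is a group-8 element; Os(IV) is therefore d⁴.
The spin state decides the count: a 5d ion has a large Δₒ and is invariably low-spin.
An octahedral low-spin d⁴ ion is t₂g⁴e_g⁰, giving 2 unpaired electrons.

2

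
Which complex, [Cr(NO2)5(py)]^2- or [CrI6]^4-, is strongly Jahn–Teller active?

[CrI6]^4-

[Cr(NO2)5(py)]^2-: Each nitro (N-bound nitrite) is −1; pyridine is neutral; balancing the −2 overall charge requires Cr(III). Cr sits in group 6, so the d-electron count is 6 − 3 = 3. The d³ configuration leaves the e_g set evenly filled (or empty) — no strong Jahn–Teller driving force.
[CrI6]^4-: Summing ligand charges against the −4 overall charge gives an oxidation state of +2 for chromium. Chromium is a group-6 element; Cr(II) is therefore d⁴. Iodide is a weak-field ligand for a first-row metal, so the complex is high-spin. The t₂g³e_g¹ (high-spin) configuration has an unevenly filled e_g set; the Jahn–Teller theorem predicts a tetragonal distortion (typically axial elongation) to lift the degeneracy.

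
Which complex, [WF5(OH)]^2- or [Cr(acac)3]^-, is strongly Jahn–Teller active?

[Cr(acac)3]^-

[WF5(OH)]^2-: Ligand charges: each fluoride is −1; each hydroxide is −1. With an overall charge of −2 the tungsten centre must be in the +4 oxidation state. W sits in group 6, so the d-electron count is 6 − 4 = 2. The d² configuration leaves the e_g set evenly filled (or empty) — no strong Jahn–Teller driving force.
[Cr(acac)3]^-: Each acetylacetonate is −1; balancing the −1 overall charge requires Cr(II). Chromium is a group-6 element; Cr(II) is therefore d⁴. Acetylacetonate is a weak-field ligand for a first-row metal, so the complex is high-spin. The t₂g³e_g¹ (high-spin) configuration has an unevenly filled e_g set; the Jahn–Teller theorem predicts a tetragonal distortion (typically axial elongation) to lift the degeneracy.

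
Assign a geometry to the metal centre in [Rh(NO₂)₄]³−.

square planar

Ligand charges: each nitro (N-bound nitrite) is −1. With an overall charge of −3 the rhodium centre must be in the +1 oxidation state.
Rhodium is a group-9 element; Rh(I) is therefore d⁸.
With 4 monodentate ligands the coordination number is 4.
A 4d d⁸ ion has a large crystal-field splitting; square planar leaves the high-energy d_{x²−y²} orbital empty and maximises CFSE.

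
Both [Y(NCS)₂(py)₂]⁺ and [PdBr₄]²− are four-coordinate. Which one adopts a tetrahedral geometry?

[Y(NCS)₂(py)₂]⁺

For [Y(NCS)₂(py)₂]⁺: Each isothiocyanate is −1; pyridine is neutral; balancing the +1 overall charge requires Y(III). Yttrium is a group-3 element; Y(III) is therefore d⁰. A d⁰ ion has no crystal-field stabilisation preference between square planar and tetrahedral, so four ligands adopt the sterically favoured tetrahedral geometry. → tetrahedral.
For [PdBr₄]²−: Ligand charges: each bromide is −1. With an overall charge of −2 the palladium centre must be in the +2 oxidation state. Palladium is a group-10 element; Pd(II) is therefore d⁸. A 4d d⁸ ion has a large crystal-field splitting; square planar leaves the high-energy d_{x²−y²} orbital empty and maximises CFSE. → square planar.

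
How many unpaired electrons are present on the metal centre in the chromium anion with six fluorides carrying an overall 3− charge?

Ligand charges: each fluoride is −1. With an overall charge of −3 the chromium centre must be in the +3 oxidation state.
Chromium is a group-6 element; Cr(III) is therefore d³.
In an octahedral field the d³ configuration is t₂g³e_g⁰ (only one arrangement possible), giving 3 unpaired electrons.

3 unpaired electrons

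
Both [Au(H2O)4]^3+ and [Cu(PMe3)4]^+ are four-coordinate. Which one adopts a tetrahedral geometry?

[Cu(PMe3)4]^+

For [Au(H2O)4]^3+: Summing ligand charges against the +3 overall charge gives an oxidation state of +3 for gold. Gold is a group-11 element; Au(III) is therefore d⁸. A 5d d⁸ ion has a large crystal-field splitting; square planar leaves the high-energy d_{x²−y²} orbital empty and maximises CFSE. → square planar.
For [Cu(PMe3)4]^+: Ligand charges: trimethylphosphine is neutral. With an overall charge of +1 the copper centre must be in the +1 oxidation state. Group 11 minus oxidation state 1 gives a d¹⁰ configuration. A d¹⁰ ion has no crystal-field stabilisation preference between square planar and tetrahedral, so four ligands adopt the sterically favoured tetrahedral geometry. → tetrahedral.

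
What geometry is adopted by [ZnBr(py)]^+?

linear

Each bromide is −1; pyridine is neutral; balancing the +1 overall charge requires Zn(II).
Zn sits in group 12, so the d-electron count is 12 − 2 = 10.
With 2 monodentate ligands the coordination number is 2.
A d¹⁰ ion with only two ligands adopts a linear arrangement (sp hybridisation; no CFSE preference).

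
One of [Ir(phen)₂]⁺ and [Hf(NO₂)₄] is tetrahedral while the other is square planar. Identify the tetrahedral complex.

For [Ir(phen)₂]⁺: Summing ligand charges against the +1 overall charge gives an oxidation state of +1 for iridium. Ir sits in group 9, so the d-electron count is 9 − 1 = 8. A 5d d⁸ ion has a large crystal-field splitting; square planar leaves the high-energy d_{x²−y²} orbital empty and maximises CFSE. → square planar.
For [Hf(NO₂)₄]: Ligand charges: each nitro (N-bound nitrite) is −1. With an overall charge of 0 the hafnium centre must be in the +4 oxidation state. Hf sits in group 4, so the d-electron count is 4 − 4 = 0. A d⁰ ion has no crystal-field stabilisation preference between square planar and tetrahedral, so four ligands adopt the sterically favoured tetrahedral geometry. → tetrahedral.

[Hf(NO₂)₄]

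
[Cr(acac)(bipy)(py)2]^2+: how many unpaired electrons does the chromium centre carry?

3

Summing ligand charges against the +2 overall charge gives an oxidation state of +3 for chromium.
Cr sits in group 6, so the d-electron count is 6 − 3 = 3.
Counting donor atoms: 1×acetylacetonate (bidentate) → 2 donors; 1×2,2′-bipyridine (bidentate) → 2 donors; 2×pyridine (monodentate) → 2 donors. Coordination number = 6.
In an octahedral field the d³ configuration is t₂g³e_g⁰ (only one arrangement possible), giving 3 unpaired electrons.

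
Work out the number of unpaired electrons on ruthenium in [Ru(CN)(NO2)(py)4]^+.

Summing ligand charges against the +1 overall charge gives an oxidation state of +3 for ruthenium.
Group 8 minus oxidation state 3 gives a d⁵ configuration.
The spin state decides the count: a 4d ion has a large Δₒ and is invariably low-spin.
An octahedral low-spin d⁵ ion is t₂g⁵e_g⁰, giving 1 unpaired electron.

1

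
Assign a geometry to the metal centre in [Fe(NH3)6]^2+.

octahedral

Ammonia is neutral; balancing the +2 overall charge requires Fe(II).
Fe sits in group 8, so the d-electron count is 8 − 2 = 6.
Coordination number: 6.
Six donors around a single metal centre give an octahedral coordination sphere.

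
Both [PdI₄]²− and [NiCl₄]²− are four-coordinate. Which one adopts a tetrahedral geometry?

For [PdI₄]²−: Each iodide is −1; balancing the −2 overall charge requires Pd(II). Pd sits in group 10, so the d-electron count is 10 − 2 = 8. A 4d d⁸ ion has a large crystal-field splitting; square planar leaves the high-energy d_{x²−y²} orbital empty and maximises CFSE. → square planar.
For [NiCl₄]²−: Each chloride is −1; balancing the −2 overall charge requires Ni(II). Nickel is a group-10 element; Ni(II) is therefore d⁸. Chloride is a weak-field ligand. With weak-field ligands the CFSE gain from square planar is small, so a 3d d⁸ ion takes the sterically preferred tetrahedral geometry. → tetrahedral.

[NiCl₄]²−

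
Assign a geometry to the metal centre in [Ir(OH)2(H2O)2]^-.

Summing ligand charges against the −1 overall charge gives an oxidation state of +1 for iridium.
Ir sits in group 9, so the d-electron count is 9 − 1 = 8.
With 4 monodentate ligands the coordination number is 4.
A 5d d⁸ ion has a large crystal-field splitting; square planar leaves the high-energy d_{x²−y²} orbital empty and maximises CFSE.

square planar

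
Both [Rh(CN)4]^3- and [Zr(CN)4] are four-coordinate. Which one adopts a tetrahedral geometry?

[Zr(CN)4]

For [Rh(CN)4]^3-: Each cyanide is −1; balancing the −3 overall charge requires Rh(I). Rhodium is a group-9 element; Rh(I) is therefore d⁸. A 4d d⁸ ion has a large crystal-field splitting; square planar leaves the high-energy d_{x²−y²} orbital empty and maximises CFSE. → square planar.
For [Zr(CN)4]: Summing ligand charges against the 0 overall charge gives an oxidation state of +4 for zirconium. Zirconium is a group-4 element; Zr(IV) is therefore d⁰. A d⁰ ion has no crystal-field stabilisation preference between square planar and tetrahedral, so four ligands adopt the sterically favoured tetrahedral geometry. → tetrahedral.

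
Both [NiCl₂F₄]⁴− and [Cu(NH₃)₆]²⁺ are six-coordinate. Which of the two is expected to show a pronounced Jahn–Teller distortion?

[NiCl₂F₄]⁴−: Each chloride is −1; each fluoride is −1; balancing the −4 overall charge requires Ni(II). Nickel is a group-10 element; Ni(II) is therefore d⁸. The d⁸ configuration leaves the e_g set evenly filled (or empty) — no strong Jahn–Teller driving force.
[Cu(NH₃)₆]²⁺: Ligand charges: ammonia is neutral. With an overall charge of +2 the copper centre must be in the +2 oxidation state. Cu sits in group 11, so the d-electron count is 11 − 2 = 9. The t₂g⁶e_g³ configuration has an unevenly filled e_g set; the Jahn–Teller theorem predicts a tetragonal distortion (typically axial elongation) to lift the degeneracy.

[Cu(NH₃)₆]²⁺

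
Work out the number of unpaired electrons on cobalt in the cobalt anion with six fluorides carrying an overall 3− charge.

4 unpaired electrons

Summing ligand charges against the −3 overall charge gives an oxidation state of +3 for cobalt.
Cobalt is a group-9 element; Co(III) is therefore d⁶.
The spin state decides the count: fluoride is the one ligand weak enough to leave Co(III) high-spin — [CoF₆]³⁻ is the classic exception.
An octahedral high-spin d⁶ ion is t₂g⁴e_g², giving 4 unpaired electrons.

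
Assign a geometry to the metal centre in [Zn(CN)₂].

Summing ligand charges against the 0 overall charge gives an oxidation state of +2 for zinc.
Zinc is a group-12 element; Zn(II) is therefore d¹⁰.
With 2 monodentate ligands the coordination number is 2.
A d¹⁰ ion with only two ligands adopts a linear arrangement (sp hybridisation; no CFSE preference).

linear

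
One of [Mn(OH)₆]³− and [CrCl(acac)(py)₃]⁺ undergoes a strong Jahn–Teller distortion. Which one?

[Mn(OH)₆]³−

[Mn(OH)₆]³−: Ligand charges: each hydroxide is −1. With an overall charge of −3 the manganese centre must be in the +3 oxidation state. Mn sits in group 7, so the d-electron count is 7 − 3 = 4. Hydroxide is a weak-field ligand for a first-row metal, so the complex is high-spin. The t₂g³e_g¹ (high-spin) configuration has an unevenly filled e_g set; the Jahn–Teller theorem predicts a tetragonal distortion (typically axial elongation) to lift the degeneracy.
[CrCl(acac)(py)₃]⁺: Each chloride is −1; each acetylacetonate is −1; pyridine is neutral; balancing the +1 overall charge requires Cr(III). Cr sits in group 6, so the d-electron count is 6 − 3 = 3. The d³ configuration leaves the e_g set evenly filled (or empty) — no strong Jahn–Teller driving force.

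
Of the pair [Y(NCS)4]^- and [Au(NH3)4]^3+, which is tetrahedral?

For [Y(NCS)4]^-: Each isothiocyanate is −1; balancing the −1 overall charge requires Y(III). Yttrium is a group-3 element; Y(III) is therefore d⁰. A d⁰ ion has no crystal-field stabilisation preference between square planar and tetrahedral, so four ligands adopt the sterically favoured tetrahedral geometry. → tetrahedral.
For [Au(NH3)4]^3+: Ammonia is neutral; balancing the +3 overall charge requires Au(III). Gold is a group-11 element; Au(III) is therefore d⁸. A 5d d⁸ ion has a large crystal-field splitting; square planar leaves the high-energy d_{x²−y²} orbital empty and maximises CFSE. → square planar.

[Y(NCS)4]^-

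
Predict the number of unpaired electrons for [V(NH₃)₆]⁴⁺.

Ligand charges: ammonia is neutral. With an overall charge of +4 the vanadium centre must be in the +4 oxidation state.
Vanadium is a group-5 element; V(IV) is therefore d¹.
In an octahedral field the d¹ configuration is t₂g¹e_g⁰ (only one arrangement possible), giving 1 unpaired electron.

1 unpaired electron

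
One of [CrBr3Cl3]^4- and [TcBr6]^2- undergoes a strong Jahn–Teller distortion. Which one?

[CrBr3Cl3]^4-: Each bromide is −1; each chloride is −1; balancing the −4 overall charge requires Cr(II). Cr sits in group 6, so the d-electron count is 6 − 2 = 4. Bromide and chloride are weak-field ligands for a first-row metal, so the complex is high-spin. The t₂g³e_g¹ (high-spin) configuration has an unevenly filled e_g set; the Jahn–Teller theorem predicts a tetragonal distortion (typically axial elongation) to lift the degeneracy.
[TcBr6]^2-: Ligand charges: each bromide is −1. With an overall charge of −2 the technetium centre must be in the +4 oxidation state. Group 7 minus oxidation state 4 gives a d³ configuration. The d³ configuration leaves the e_g set evenly filled (or empty) — no strong Jahn–Teller driving force.

[CrBr3Cl3]^4-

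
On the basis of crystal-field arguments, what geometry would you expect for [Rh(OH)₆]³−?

octahedral

Summing ligand charges against the −3 overall charge gives an oxidation state of +3 for rhodium.
Group 9 minus oxidation state 3 gives a d⁶ configuration.
Coordination number: 6.
Six donors around a single metal centre give an octahedral coordination sphere.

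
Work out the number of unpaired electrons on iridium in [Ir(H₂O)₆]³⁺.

0

Water is neutral; balancing the +3 overall charge requires Ir(III).
Group 9 minus oxidation state 3 gives a d⁶ configuration.
The spin state decides the count: a 5d ion has a large Δₒ and is invariably low-spin.
An octahedral low-spin d⁶ ion is t₂g⁶e_g⁰, giving 0 unpaired electrons.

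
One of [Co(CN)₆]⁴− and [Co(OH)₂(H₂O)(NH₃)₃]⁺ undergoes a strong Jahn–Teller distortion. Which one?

[Co(CN)₆]⁴−: Summing ligand charges against the −4 overall charge gives an oxidation state of +2 for cobalt. Co sits in group 9, so the d-electron count is 9 − 2 = 7. Cyanide is a strong-field ligand (high in the spectrochemical series) for a first-row metal, so the complex is low-spin. The t₂g⁶e_g¹ (low-spin) configuration has an unevenly filled e_g set; the Jahn–Teller theorem predicts a tetragonal distortion (typically axial elongation) to lift the degeneracy.
[Co(OH)₂(H₂O)(NH₃)₃]⁺: Ligand charges: each hydroxide is −1; water is neutral; ammonia is neutral. With an overall charge of +1 the cobalt centre must be in the +3 oxidation state. Co sits in group 9, so the d-electron count is 9 − 3 = 6. Co(III) has an exceptionally large octahedral splitting and is low-spin with essentially every ligand except fluoride. The d⁶ configuration leaves the e_g set evenly filled (or empty) — no strong Jahn–Teller driving force.

[Co(CN)₆]⁴−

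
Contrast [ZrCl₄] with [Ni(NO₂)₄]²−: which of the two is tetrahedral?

[ZrCl₄]

For [ZrCl₄]: Each chloride is −1; balancing the 0 overall charge requires Zr(IV). Group 4 minus oxidation state 4 gives a d⁰ configuration. A d⁰ ion has no crystal-field stabilisation preference between square planar and tetrahedral, so four ligands adopt the sterically favoured tetrahedral geometry. → tetrahedral.
For [Ni(NO₂)₄]²−: Ligand charges: each nitro (N-bound nitrite) is −1. With an overall charge of −2 the nickel centre must be in the +2 oxidation state. Ni sits in group 10, so the d-electron count is 10 − 2 = 8. Nitro (N-bound nitrite) is a strong-field ligand (high in the spectrochemical series). A 3d d⁸ ion with strong-field ligands gains enough CFSE to favour square planar over tetrahedral. → square planar.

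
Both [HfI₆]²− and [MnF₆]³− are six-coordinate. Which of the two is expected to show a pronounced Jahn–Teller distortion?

[HfI₆]²−: Summing ligand charges against the −2 overall charge gives an oxidation state of +4 for hafnium. Hf sits in group 4, so the d-electron count is 4 − 4 = 0. The d⁰ configuration leaves the e_g set evenly filled (or empty) — no strong Jahn–Teller driving force.
[MnF₆]³−: Ligand charges: each fluoride is −1. With an overall charge of −3 the manganese centre must be in the +3 oxidation state. Mn sits in group 7, so the d-electron count is 7 − 3 = 4. Fluoride is a weak-field ligand for a first-row metal, so the complex is high-spin. The t₂g³e_g¹ (high-spin) configuration has an unevenly filled e_g set; the Jahn–Teller theorem predicts a tetragonal distortion (typically axial elongation) to lift the degeneracy.

[MnF₆]³−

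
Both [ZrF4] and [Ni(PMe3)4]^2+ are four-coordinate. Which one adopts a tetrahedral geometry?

For [ZrF4]: Each fluoride is −1; balancing the 0 overall charge requires Zr(IV). Zirconium is a group-4 element; Zr(IV) is therefore d⁰. A d⁰ ion has no crystal-field stabilisation preference between square planar and tetrahedral, so four ligands adopt the sterically favoured tetrahedral geometry. → tetrahedral.
For [Ni(PMe3)4]^2+: Ligand charges: trimethylphosphine is neutral. With an overall charge of +2 the nickel centre must be in the +2 oxidation state. Ni sits in group 10, so the d-electron count is 10 − 2 = 8. Trimethylphosphine is a strong-field ligand (high in the spectrochemical series). A 3d d⁸ ion with strong-field ligands gains enough CFSE to favour square planar over tetrahedral. → square planar.

[ZrF4]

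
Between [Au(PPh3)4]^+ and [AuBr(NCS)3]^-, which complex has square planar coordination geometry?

For [Au(PPh3)4]^+: Ligand charges: triphenylphosphine is neutral. With an overall charge of +1 the gold centre must be in the +1 oxidation state. Group 11 minus oxidation state 1 gives a d¹⁰ configuration. A d¹⁰ ion has no crystal-field stabilisation preference between square planar and tetrahedral, so four ligands adopt the sterically favoured tetrahedral geometry. → tetrahedral.
For [AuBr(NCS)3]^-: Ligand charges: each bromide is −1; each isothiocyanate is −1. With an overall charge of −1 the gold centre must be in the +3 oxidation state. Gold is a group-11 element; Au(III) is therefore d⁸. A 5d d⁸ ion has a large crystal-field splitting; square planar leaves the high-energy d_{x²−y²} orbital empty and maximises CFSE. → square planar.

[AuBr(NCS)3]^-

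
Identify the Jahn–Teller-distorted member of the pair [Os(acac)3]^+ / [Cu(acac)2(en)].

[Cu(acac)2(en)]

[Os(acac)3]^+: Ligand charges: each acetylacetonate is −1. With an overall charge of +1 the osmium centre must be in the +4 oxidation state. Group 8 minus oxidation state 4 gives a d⁴ configuration. A 5d ion has a large Δₒ and is invariably low-spin. The d⁴ configuration leaves the e_g set evenly filled (or empty) — no strong Jahn–Teller driving force.
[Cu(acac)2(en)]: Ligand charges: each acetylacetonate is −1; ethylenediamine is neutral. With an overall charge of 0 the copper centre must be in the +2 oxidation state. Cu sits in group 11, so the d-electron count is 11 − 2 = 9. The t₂g⁶e_g³ configuration has an unevenly filled e_g set; the Jahn–Teller theorem predicts a tetragonal distortion (typically axial elongation) to lift the degeneracy.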